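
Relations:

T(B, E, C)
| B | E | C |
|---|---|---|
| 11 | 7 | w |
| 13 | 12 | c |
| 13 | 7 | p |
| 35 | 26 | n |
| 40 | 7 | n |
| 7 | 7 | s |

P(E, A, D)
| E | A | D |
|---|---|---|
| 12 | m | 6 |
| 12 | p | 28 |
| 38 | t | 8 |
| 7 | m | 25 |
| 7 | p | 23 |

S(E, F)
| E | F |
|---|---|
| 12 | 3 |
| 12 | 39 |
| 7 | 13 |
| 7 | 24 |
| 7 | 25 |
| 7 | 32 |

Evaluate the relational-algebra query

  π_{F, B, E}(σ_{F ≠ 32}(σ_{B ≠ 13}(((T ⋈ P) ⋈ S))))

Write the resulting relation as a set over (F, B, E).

{(13, 11, 7), (13, 40, 7), (13, 7, 7), (24, 11, 7), (24, 40, 7), (24, 7, 7), (25, 11, 7), (25, 40, 7), (25, 7, 7)}

Natural join on E: {(11, 7, w, m, 25), (11, 7, w, p, 23), (13, 12, c, m, 6), (13, 12, c, p, 28), (13, 7, p, m, 25), (13, 7, p, p, 23), (40, 7, n, m, 25), (40, 7, n, p, 23), (7, 7, s, m, 25), (7, 7, s, p, 23)}
Natural join on E: {(11, 7, w, m, 25, 13), (11, 7, w, m, 25, 24), (11, 7, w, m, 25, 25), (11, 7, w, m, 25, 32), (11, 7, w, p, 23, 13), (11, 7, w, p, 23, 24), (11, 7, w, p, 23, 25), (11, 7, w, p, 23, 32), (13, 12, c, m, 6, 3), (13, 12, c, m, 6, 39), (13, 12, c, p, 28, 3), (13, 12, c, p, 28, 39), (13, 7, p, m, 25, 13), (13, 7, p, m, 25, 24), (13, 7, p, m, 25, 25), (13, 7, p, m, 25, 32), (13, 7, p, p, 23, 13), (13, 7, p, p, 23, 24), (13, 7, p, p, 23, 25), (13, 7, p, p, 23, 32), (40, 7, n, m, 25, 13), (40, 7, n, m, 25, 24), (40, 7, n, m, 25, 25), (40, 7, n, m, 25, 32), (40, 7, n, p, 23, 13), (40, 7, n, p, 23, 24), (40, 7, n, p, 23, 25), (40, 7, n, p, 23, 32), (7, 7, s, m, 25, 13), (7, 7, s, m, 25, 24), (7, 7, s, m, 25, 25), (7, 7, s, m, 25, 32), (7, 7, s, p, 23, 13), (7, 7, s, p, 23, 24), (7, 7, s, p, 23, 25), (7, 7, s, p, 23, 32)}
Selection B ≠ 13: {(11, 7, w, m, 25, 13), (11, 7, w, m, 25, 24), (11, 7, w, m, 25, 25), (11, 7, w, m, 25, 32), (11, 7, w, p, 23, 13), (11, 7, w, p, 23, 24), (11, 7, w, p, 23, 25), (11, 7, w, p, 23, 32), (40, 7, n, m, 25, 13), (40, 7, n, m, 25, 24), (40, 7, n, m, 25, 25), (40, 7, n, m, 25, 32), (40, 7, n, p, 23, 13), (40, 7, n, p, 23, 24), (40, 7, n, p, 23, 25), (40, 7, n, p, 23, 32), (7, 7, s, m, 25, 13), (7, 7, s, m, 25, 24), (7, 7, s, m, 25, 25), (7, 7, s, m, 25, 32), (7, 7, s, p, 23, 13), (7, 7, s, p, 23, 24), (7, 7, s, p, 23, 25), (7, 7, s, p, 23, 32)}
Selection F ≠ 32: {(11, 7, w, m, 25, 13), (11, 7, w, m, 25, 24), (11, 7, w, m, 25, 25), (11, 7, w, p, 23, 13), (11, 7, w, p, 23, 24), (11, 7, w, p, 23, 25), (40, 7, n, m, 25, 13), (40, 7, n, m, 25, 24), (40, 7, n, m, 25, 25), (40, 7, n, p, 23, 13), (40, 7, n, p, 23, 24), (40, 7, n, p, 23, 25), (7, 7, s, m, 25, 13), (7, 7, s, m, 25, 24), (7, 7, s, m, 25, 25), (7, 7, s, p, 23, 13), (7, 7, s, p, 23, 24), (7, 7, s, p, 23, 25)}
Projecting to F, B, E (9 duplicate(s) eliminated): {(13, 11, 7), (13, 40, 7), (13, 7, 7), (24, 11, 7), (24, 40, 7), (24, 7, 7), (25, 11, 7), (25, 40, 7), (25, 7, 7)}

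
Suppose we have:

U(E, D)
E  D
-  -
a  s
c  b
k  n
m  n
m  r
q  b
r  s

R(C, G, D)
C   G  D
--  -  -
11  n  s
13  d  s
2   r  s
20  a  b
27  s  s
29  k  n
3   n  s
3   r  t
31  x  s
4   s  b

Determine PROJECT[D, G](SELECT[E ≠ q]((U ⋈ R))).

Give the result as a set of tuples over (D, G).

U ⋈ R (natural join on D): {(a, s, 11, n), (a, s, 13, d), (a, s, 2, r), (a, s, 27, s), (a, s, 3, n), (a, s, 31, x), (c, b, 20, a), (c, b, 4, s), (k, n, 29, k), (m, n, 29, k), (q, b, 20, a), (q, b, 4, s), (r, s, 11, n), (r, s, 13, d), (r, s, 2, r), (r, s, 27, s), (r, s, 3, n), (r, s, 31, x)}
Apply σ_{E ≠ q}; surviving tuples: {(a, s, 11, n), (a, s, 13, d), (a, s, 2, r), (a, s, 27, s), (a, s, 3, n), (a, s, 31, x), (c, b, 20, a), (c, b, 4, s), (k, n, 29, k), (m, n, 29, k), (r, s, 11, n), (r, s, 13, d), (r, s, 2, r), (r, s, 27, s), (r, s, 3, n), (r, s, 31, x)}
π_{D, G} gives {(b, a), (b, s), (n, k), (s, d), (s, n), (s, r), (s, s), (s, x)} (8 duplicate(s) eliminated).

{(b, a), (b, s), (n, k), (s, d), (s, n), (s, r), (s, s), (s, x)}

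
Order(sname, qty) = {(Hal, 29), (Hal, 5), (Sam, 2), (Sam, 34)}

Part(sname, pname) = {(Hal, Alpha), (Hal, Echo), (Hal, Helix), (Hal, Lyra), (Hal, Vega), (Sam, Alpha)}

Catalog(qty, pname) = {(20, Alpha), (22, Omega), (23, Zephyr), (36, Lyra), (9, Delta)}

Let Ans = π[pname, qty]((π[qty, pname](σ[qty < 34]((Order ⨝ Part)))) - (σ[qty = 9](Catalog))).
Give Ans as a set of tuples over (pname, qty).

Order ⋈ Part (natural join on sname): {(Hal, 29, Alpha), (Hal, 29, Echo), (Hal, 29, Helix), (Hal, 29, Lyra), (Hal, 29, Vega), (Hal, 5, Alpha), (Hal, 5, Echo), (Hal, 5, Helix), (Hal, 5, Lyra), (Hal, 5, Vega), (Sam, 2, Alpha), (Sam, 34, Alpha)}
Apply σ_{qty < 34}; surviving tuples: {(Hal, 29, Alpha), (Hal, 29, Echo), (Hal, 29, Helix), (Hal, 29, Lyra), (Hal, 29, Vega), (Hal, 5, Alpha), (Hal, 5, Echo), (Hal, 5, Helix), (Hal, 5, Lyra), (Hal, 5, Vega), (Sam, 2, Alpha)}
π[qty, pname]: project onto (qty, pname) → {(2, Alpha), (29, Alpha), (29, Echo), (29, Helix), (29, Lyra), (29, Vega), (5, Alpha), (5, Echo), (5, Helix), (5, Lyra), (5, Vega)}
Apply σ_{qty = 9}; surviving tuples: {(9, Delta)}
Taking the difference: {(2, Alpha), (29, Alpha), (29, Echo), (29, Helix), (29, Lyra), (29, Vega), (5, Alpha), (5, Echo), (5, Helix), (5, Lyra), (5, Vega)}
π[pname, qty]: project onto (pname, qty) → {(Alpha, 2), (Alpha, 29), (Alpha, 5), (Echo, 29), (Echo, 5), (Helix, 29), (Helix, 5), (Lyra, 29), (Lyra, 5), (Vega, 29), (Vega, 5)}

{(Alpha, 2), (Alpha, 29), (Alpha, 5), (Echo, 29), (Echo, 5), (Helix, 29), (Helix, 5), (Lyra, 29), (Lyra, 5), (Vega, 29), (Vega, 5)}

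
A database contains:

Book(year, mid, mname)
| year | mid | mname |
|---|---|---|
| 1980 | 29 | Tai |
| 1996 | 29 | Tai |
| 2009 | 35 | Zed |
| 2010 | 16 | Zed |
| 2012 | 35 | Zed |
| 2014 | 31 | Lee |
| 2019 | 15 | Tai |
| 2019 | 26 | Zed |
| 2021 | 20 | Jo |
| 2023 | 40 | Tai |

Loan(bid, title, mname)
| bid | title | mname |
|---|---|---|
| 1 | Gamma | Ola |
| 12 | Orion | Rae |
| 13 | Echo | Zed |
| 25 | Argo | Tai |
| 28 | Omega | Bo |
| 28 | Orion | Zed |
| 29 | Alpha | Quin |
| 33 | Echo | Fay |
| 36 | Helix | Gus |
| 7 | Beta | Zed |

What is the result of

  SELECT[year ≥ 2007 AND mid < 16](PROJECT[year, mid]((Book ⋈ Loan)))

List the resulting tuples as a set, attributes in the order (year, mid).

Joining Book and Loan on mname yields {(1980, 29, Tai, 25, Argo), (1996, 29, Tai, 25, Argo), (2009, 35, Zed, 13, Echo), (2009, 35, Zed, 28, Orion), (2009, 35, Zed, 7, Beta), (2010, 16, Zed, 13, Echo), (2010, 16, Zed, 28, Orion), (2010, 16, Zed, 7, Beta), (2012, 35, Zed, 13, Echo), (2012, 35, Zed, 28, Orion), (2012, 35, Zed, 7, Beta), (2019, 15, Tai, 25, Argo), (2019, 26, Zed, 13, Echo), (2019, 26, Zed, 28, Orion), (2019, 26, Zed, 7, Beta), (2023, 40, Tai, 25, Argo)}.
π[year, mid]: project onto (year, mid) (8 duplicate(s) eliminated) → {(1980, 29), (1996, 29), (2009, 35), (2010, 16), (2012, 35), (2019, 15), (2019, 26), (2023, 40)}
Apply σ_{year ≥ 2007 AND mid < 16}; surviving tuples: {(2019, 15)}

{(2019, 15)}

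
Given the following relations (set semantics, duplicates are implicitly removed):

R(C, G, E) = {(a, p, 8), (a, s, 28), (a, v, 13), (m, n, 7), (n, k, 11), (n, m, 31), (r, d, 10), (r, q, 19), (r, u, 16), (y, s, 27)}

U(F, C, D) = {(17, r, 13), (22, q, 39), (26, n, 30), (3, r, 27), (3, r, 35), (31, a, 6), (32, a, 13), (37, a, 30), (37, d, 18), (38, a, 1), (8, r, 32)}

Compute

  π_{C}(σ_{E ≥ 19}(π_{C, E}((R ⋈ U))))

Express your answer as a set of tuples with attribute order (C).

R ⋈ U (natural join on C): {(a, p, 8, 31, 6), (a, p, 8, 32, 13), (a, p, 8, 37, 30), (a, p, 8, 38, 1), (a, s, 28, 31, 6), (a, s, 28, 32, 13), (a, s, 28, 37, 30), (a, s, 28, 38, 1), (a, v, 13, 31, 6), (a, v, 13, 32, 13), (a, v, 13, 37, 30), (a, v, 13, 38, 1), (n, k, 11, 26, 30), (n, m, 31, 26, 30), (r, d, 10, 17, 13), (r, d, 10, 3, 27), (r, d, 10, 3, 35), (r, d, 10, 8, 32), (r, q, 19, 17, 13), (r, q, 19, 3, 27), (r, q, 19, 3, 35), (r, q, 19, 8, 32), (r, u, 16, 17, 13), (r, u, 16, 3, 27), (r, u, 16, 3, 35), (r, u, 16, 8, 32)}
Projecting to C, E (18 duplicate(s) eliminated): {(a, 13), (a, 28), (a, 8), (n, 11), (n, 31), (r, 10), (r, 16), (r, 19)}
Filtering on E ≥ 19 leaves {(a, 28), (n, 31), (r, 19)}.
Projecting to C: {a, n, r}

{a, n, r}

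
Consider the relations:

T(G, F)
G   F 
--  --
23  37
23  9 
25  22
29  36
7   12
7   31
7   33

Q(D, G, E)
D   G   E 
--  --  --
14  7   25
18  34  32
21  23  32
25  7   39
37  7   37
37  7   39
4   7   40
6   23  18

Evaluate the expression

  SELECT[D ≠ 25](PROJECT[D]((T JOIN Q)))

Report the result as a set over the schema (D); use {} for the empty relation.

Joining T and Q on G yields {(23, 37, 21, 32), (23, 37, 6, 18), (23, 9, 21, 32), (23, 9, 6, 18), (7, 12, 14, 25), (7, 12, 25, 39), (7, 12, 37, 37), (7, 12, 37, 39), (7, 12, 4, 40), (7, 31, 14, 25), (7, 31, 25, 39), (7, 31, 37, 37), (7, 31, 37, 39), (7, 31, 4, 40), (7, 33, 14, 25), (7, 33, 25, 39), (7, 33, 37, 37), (7, 33, 37, 39), (7, 33, 4, 40)}.
π_{D} gives {14, 21, 25, 37, 4, 6} (13 duplicate(s) eliminated).
Filtering on D ≠ 25 leaves {14, 21, 37, 4, 6}.

{14, 21, 37, 4, 6}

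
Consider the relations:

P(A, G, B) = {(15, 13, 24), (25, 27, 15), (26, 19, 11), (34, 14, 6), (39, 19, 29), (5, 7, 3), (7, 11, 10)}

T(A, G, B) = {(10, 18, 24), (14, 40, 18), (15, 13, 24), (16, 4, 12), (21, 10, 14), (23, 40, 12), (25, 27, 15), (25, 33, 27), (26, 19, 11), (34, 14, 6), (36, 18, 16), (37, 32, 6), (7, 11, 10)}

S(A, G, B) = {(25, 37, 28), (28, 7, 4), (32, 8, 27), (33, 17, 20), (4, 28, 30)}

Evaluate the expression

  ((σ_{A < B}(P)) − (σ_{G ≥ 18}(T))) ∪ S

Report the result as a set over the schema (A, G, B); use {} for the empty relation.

{(15, 13, 24), (25, 37, 28), (28, 7, 4), (32, 8, 27), (33, 17, 20), (4, 28, 30), (7, 11, 10)}

Apply σ_{A < B}; surviving tuples: {(15, 13, 24), (7, 11, 10)}
Apply σ_{G ≥ 18}; surviving tuples: {(10, 18, 24), (14, 40, 18), (23, 40, 12), (25, 27, 15), (25, 33, 27), (26, 19, 11), (36, 18, 16), (37, 32, 6)}
Set difference of the two operands is {(15, 13, 24), (7, 11, 10)}.
Set union of the two operands is {(15, 13, 24), (25, 37, 28), (28, 7, 4), (32, 8, 27), (33, 17, 20), (4, 28, 30), (7, 11, 10)}.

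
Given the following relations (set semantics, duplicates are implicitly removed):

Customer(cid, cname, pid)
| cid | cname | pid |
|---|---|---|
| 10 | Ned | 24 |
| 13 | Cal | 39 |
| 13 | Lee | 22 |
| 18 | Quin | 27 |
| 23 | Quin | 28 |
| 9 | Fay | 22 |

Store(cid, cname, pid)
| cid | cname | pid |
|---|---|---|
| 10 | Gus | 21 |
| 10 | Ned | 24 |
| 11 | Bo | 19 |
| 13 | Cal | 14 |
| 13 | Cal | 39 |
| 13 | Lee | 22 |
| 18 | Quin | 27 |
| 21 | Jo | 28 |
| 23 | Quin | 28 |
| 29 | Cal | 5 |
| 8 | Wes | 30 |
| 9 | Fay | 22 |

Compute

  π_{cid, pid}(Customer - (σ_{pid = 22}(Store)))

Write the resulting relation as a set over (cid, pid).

Filtering on pid = 22 leaves {(13, Lee, 22), (9, Fay, 22)}.
Taking the difference: {(10, Ned, 24), (13, Cal, 39), (18, Quin, 27), (23, Quin, 28)}
Projecting to cid, pid: {(10, 24), (13, 39), (18, 27), (23, 28)}

{(10, 24), (13, 39), (18, 27), (23, 28)}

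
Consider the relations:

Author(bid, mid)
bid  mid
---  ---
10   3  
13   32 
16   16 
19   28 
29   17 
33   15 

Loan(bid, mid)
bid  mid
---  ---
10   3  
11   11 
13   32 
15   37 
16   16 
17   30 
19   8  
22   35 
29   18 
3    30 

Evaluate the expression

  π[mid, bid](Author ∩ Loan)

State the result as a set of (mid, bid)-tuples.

Taking the intersection: {(10, 3), (13, 32), (16, 16)}
π_{mid, bid} gives {(16, 16), (3, 10), (32, 13)}.

{(16, 16), (3, 10), (32, 13)}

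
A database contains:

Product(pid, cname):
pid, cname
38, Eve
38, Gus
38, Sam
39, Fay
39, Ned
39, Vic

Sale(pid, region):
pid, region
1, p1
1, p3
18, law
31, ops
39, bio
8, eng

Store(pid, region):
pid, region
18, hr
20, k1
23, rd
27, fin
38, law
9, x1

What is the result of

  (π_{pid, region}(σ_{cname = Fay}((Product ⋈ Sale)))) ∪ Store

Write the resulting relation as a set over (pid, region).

{(18, hr), (20, k1), (23, rd), (27, fin), (38, law), (39, bio), (9, x1)}

Product ⋈ Sale (natural join on pid): {(39, Fay, bio), (39, Ned, bio), (39, Vic, bio)}
Filtering on cname = Fay leaves {(39, Fay, bio)}.
π_{pid, region} gives {(39, bio)}.
Set union of the two operands is {(18, hr), (20, k1), (23, rd), (27, fin), (38, law), (39, bio), (9, x1)}.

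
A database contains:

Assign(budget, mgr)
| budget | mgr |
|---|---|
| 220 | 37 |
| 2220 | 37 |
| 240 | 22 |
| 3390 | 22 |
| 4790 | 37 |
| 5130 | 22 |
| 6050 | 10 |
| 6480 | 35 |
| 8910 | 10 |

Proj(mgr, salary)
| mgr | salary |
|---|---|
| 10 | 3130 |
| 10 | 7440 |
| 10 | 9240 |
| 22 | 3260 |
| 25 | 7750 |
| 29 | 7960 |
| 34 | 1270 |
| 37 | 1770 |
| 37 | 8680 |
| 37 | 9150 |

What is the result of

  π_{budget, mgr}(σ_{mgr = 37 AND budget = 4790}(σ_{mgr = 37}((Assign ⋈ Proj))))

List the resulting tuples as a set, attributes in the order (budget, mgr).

{(4790, 37)}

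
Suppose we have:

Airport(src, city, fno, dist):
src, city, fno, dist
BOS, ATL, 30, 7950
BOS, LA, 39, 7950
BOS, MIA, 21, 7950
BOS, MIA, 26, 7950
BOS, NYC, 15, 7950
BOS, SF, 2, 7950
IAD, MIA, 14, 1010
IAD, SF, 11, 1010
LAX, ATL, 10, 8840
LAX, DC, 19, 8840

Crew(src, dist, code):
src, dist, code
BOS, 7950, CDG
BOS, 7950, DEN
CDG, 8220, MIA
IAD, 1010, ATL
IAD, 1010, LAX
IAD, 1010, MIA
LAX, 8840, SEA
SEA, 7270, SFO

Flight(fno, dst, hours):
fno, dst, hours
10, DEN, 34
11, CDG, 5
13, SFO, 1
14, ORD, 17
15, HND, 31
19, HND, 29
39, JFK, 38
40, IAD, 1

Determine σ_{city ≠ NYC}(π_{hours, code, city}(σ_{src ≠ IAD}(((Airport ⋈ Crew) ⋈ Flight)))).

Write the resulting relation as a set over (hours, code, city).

{(29, SEA, DC), (34, SEA, ATL), (38, CDG, LA), (38, DEN, LA)}

Natural join on src, dist: {(BOS, ATL, 30, 7950, CDG), (BOS, ATL, 30, 7950, DEN), (BOS, LA, 39, 7950, CDG), (BOS, LA, 39, 7950, DEN), (BOS, MIA, 21, 7950, CDG), (BOS, MIA, 21, 7950, DEN), (BOS, MIA, 26, 7950, CDG), (BOS, MIA, 26, 7950, DEN), (BOS, NYC, 15, 7950, CDG), (BOS, NYC, 15, 7950, DEN), (BOS, SF, 2, 7950, CDG), (BOS, SF, 2, 7950, DEN), (IAD, MIA, 14, 1010, ATL), (IAD, MIA, 14, 1010, LAX), (IAD, MIA, 14, 1010, MIA), (IAD, SF, 11, 1010, ATL), (IAD, SF, 11, 1010, LAX), (IAD, SF, 11, 1010, MIA), (LAX, ATL, 10, 8840, SEA), (LAX, DC, 19, 8840, SEA)}
Natural join on fno: {(BOS, LA, 39, 7950, CDG, JFK, 38), (BOS, LA, 39, 7950, DEN, JFK, 38), (BOS, NYC, 15, 7950, CDG, HND, 31), (BOS, NYC, 15, 7950, DEN, HND, 31), (IAD, MIA, 14, 1010, ATL, ORD, 17), (IAD, MIA, 14, 1010, LAX, ORD, 17), (IAD, MIA, 14, 1010, MIA, ORD, 17), (IAD, SF, 11, 1010, ATL, CDG, 5), (IAD, SF, 11, 1010, LAX, CDG, 5), (IAD, SF, 11, 1010, MIA, CDG, 5), (LAX, ATL, 10, 8840, SEA, DEN, 34), (LAX, DC, 19, 8840, SEA, HND, 29)}
Apply σ_{src ≠ IAD}; surviving tuples: {(BOS, LA, 39, 7950, CDG, JFK, 38), (BOS, LA, 39, 7950, DEN, JFK, 38), (BOS, NYC, 15, 7950, CDG, HND, 31), (BOS, NYC, 15, 7950, DEN, HND, 31), (LAX, ATL, 10, 8840, SEA, DEN, 34), (LAX, DC, 19, 8840, SEA, HND, 29)}
π_{hours, code, city} gives {(29, SEA, DC), (31, CDG, NYC), (31, DEN, NYC), (34, SEA, ATL), (38, CDG, LA), (38, DEN, LA)}.
Apply σ_{city ≠ NYC}; surviving tuples: {(29, SEA, DC), (34, SEA, ATL), (38, CDG, LA), (38, DEN, LA)}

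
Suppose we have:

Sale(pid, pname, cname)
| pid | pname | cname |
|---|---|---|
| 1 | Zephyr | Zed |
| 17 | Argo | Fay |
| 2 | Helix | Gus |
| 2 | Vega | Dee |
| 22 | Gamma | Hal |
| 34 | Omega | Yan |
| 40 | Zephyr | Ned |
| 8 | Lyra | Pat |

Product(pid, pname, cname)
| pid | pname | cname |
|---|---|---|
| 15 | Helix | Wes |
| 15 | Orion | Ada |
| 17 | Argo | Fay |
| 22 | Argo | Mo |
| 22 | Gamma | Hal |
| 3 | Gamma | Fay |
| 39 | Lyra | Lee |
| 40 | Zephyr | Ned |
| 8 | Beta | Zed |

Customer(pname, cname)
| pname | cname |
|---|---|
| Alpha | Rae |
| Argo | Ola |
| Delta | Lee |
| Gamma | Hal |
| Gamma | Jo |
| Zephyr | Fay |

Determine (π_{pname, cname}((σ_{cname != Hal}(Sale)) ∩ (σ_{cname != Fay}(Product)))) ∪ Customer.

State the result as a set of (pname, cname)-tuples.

{(Alpha, Rae), (Argo, Ola), (Delta, Lee), (Gamma, Hal), (Gamma, Jo), (Zephyr, Fay), (Zephyr, Ned)}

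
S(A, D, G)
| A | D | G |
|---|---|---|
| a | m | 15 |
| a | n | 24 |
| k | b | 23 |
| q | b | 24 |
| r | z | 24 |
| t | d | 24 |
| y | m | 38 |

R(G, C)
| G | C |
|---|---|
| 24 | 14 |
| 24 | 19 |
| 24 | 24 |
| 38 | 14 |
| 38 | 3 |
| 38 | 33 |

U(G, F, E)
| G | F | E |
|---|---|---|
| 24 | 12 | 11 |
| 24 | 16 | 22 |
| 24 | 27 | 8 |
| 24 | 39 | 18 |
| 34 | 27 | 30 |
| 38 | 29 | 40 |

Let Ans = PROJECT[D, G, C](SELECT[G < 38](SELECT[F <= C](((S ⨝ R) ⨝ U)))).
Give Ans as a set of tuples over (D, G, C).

{(b, 24, 14), (b, 24, 19), (b, 24, 24), (d, 24, 14), (d, 24, 19), (d, 24, 24), (n, 24, 14), (n, 24, 19), (n, 24, 24), (z, 24, 14), (z, 24, 19), (z, 24, 24)}

Natural join on G: {(a, n, 24, 14), (a, n, 24, 19), (a, n, 24, 24), (q, b, 24, 14), (q, b, 24, 19), (q, b, 24, 24), (r, z, 24, 14), (r, z, 24, 19), (r, z, 24, 24), (t, d, 24, 14), (t, d, 24, 19), (t, d, 24, 24), (y, m, 38, 14), (y, m, 38, 3), (y, m, 38, 33)}
Natural join on G: {(a, n, 24, 14, 12, 11), (a, n, 24, 14, 16, 22), (a, n, 24, 14, 27, 8), (a, n, 24, 14, 39, 18), (a, n, 24, 19, 12, 11), (a, n, 24, 19, 16, 22), (a, n, 24, 19, 27, 8), (a, n, 24, 19, 39, 18), (a, n, 24, 24, 12, 11), (a, n, 24, 24, 16, 22), (a, n, 24, 24, 27, 8), (a, n, 24, 24, 39, 18), (q, b, 24, 14, 12, 11), (q, b, 24, 14, 16, 22), (q, b, 24, 14, 27, 8), (q, b, 24, 14, 39, 18), (q, b, 24, 19, 12, 11), (q, b, 24, 19, 16, 22), (q, b, 24, 19, 27, 8), (q, b, 24, 19, 39, 18), (q, b, 24, 24, 12, 11), (q, b, 24, 24, 16, 22), (q, b, 24, 24, 27, 8), (q, b, 24, 24, 39, 18), (r, z, 24, 14, 12, 11), (r, z, 24, 14, 16, 22), (r, z, 24, 14, 27, 8), (r, z, 24, 14, 39, 18), (r, z, 24, 19, 12, 11), (r, z, 24, 19, 16, 22), (r, z, 24, 19, 27, 8), (r, z, 24, 19, 39, 18), (r, z, 24, 24, 12, 11), (r, z, 24, 24, 16, 22), (r, z, 24, 24, 27, 8), (r, z, 24, 24, 39, 18), (t, d, 24, 14, 12, 11), (t, d, 24, 14, 16, 22), (t, d, 24, 14, 27, 8), (t, d, 24, 14, 39, 18), (t, d, 24, 19, 12, 11), (t, d, 24, 19, 16, 22), (t, d, 24, 19, 27, 8), (t, d, 24, 19, 39, 18), (t, d, 24, 24, 12, 11), (t, d, 24, 24, 16, 22), (t, d, 24, 24, 27, 8), (t, d, 24, 24, 39, 18), (y, m, 38, 14, 29, 40), (y, m, 38, 3, 29, 40), (y, m, 38, 33, 29, 40)}
Apply σ_{F <= C}; surviving tuples: {(a, n, 24, 14, 12, 11), (a, n, 24, 19, 12, 11), (a, n, 24, 19, 16, 22), (a, n, 24, 24, 12, 11), (a, n, 24, 24, 16, 22), (q, b, 24, 14, 12, 11), (q, b, 24, 19, 12, 11), (q, b, 24, 19, 16, 22), (q, b, 24, 24, 12, 11), (q, b, 24, 24, 16, 22), (r, z, 24, 14, 12, 11), (r, z, 24, 19, 12, 11), (r, z, 24, 19, 16, 22), (r, z, 24, 24, 12, 11), (r, z, 24, 24, 16, 22), (t, d, 24, 14, 12, 11), (t, d, 24, 19, 12, 11), (t, d, 24, 19, 16, 22), (t, d, 24, 24, 12, 11), (t, d, 24, 24, 16, 22), (y, m, 38, 33, 29, 40)}
Apply σ_{G < 38}; surviving tuples: {(a, n, 24, 14, 12, 11), (a, n, 24, 19, 12, 11), (a, n, 24, 19, 16, 22), (a, n, 24, 24, 12, 11), (a, n, 24, 24, 16, 22), (q, b, 24, 14, 12, 11), (q, b, 24, 19, 12, 11), (q, b, 24, 19, 16, 22), (q, b, 24, 24, 12, 11), (q, b, 24, 24, 16, 22), (r, z, 24, 14, 12, 11), (r, z, 24, 19, 12, 11), (r, z, 24, 19, 16, 22), (r, z, 24, 24, 12, 11), (r, z, 24, 24, 16, 22), (t, d, 24, 14, 12, 11), (t, d, 24, 19, 12, 11), (t, d, 24, 19, 16, 22), (t, d, 24, 24, 12, 11), (t, d, 24, 24, 16, 22)}
Keep only column(s) D, G, C (8 duplicate(s) eliminated): {(b, 24, 14), (b, 24, 19), (b, 24, 24), (d, 24, 14), (d, 24, 19), (d, 24, 24), (n, 24, 14), (n, 24, 19), (n, 24, 24), (z, 24, 14), (z, 24, 19), (z, 24, 24)}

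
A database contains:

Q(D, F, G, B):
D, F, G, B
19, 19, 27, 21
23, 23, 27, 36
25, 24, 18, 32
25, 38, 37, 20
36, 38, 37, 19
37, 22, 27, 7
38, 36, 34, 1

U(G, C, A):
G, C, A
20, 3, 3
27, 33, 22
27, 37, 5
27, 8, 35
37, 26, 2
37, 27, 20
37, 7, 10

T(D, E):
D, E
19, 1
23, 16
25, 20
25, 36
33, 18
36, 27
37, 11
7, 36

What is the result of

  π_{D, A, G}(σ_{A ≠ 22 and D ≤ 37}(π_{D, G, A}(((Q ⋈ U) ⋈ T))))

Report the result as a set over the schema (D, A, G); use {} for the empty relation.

{(19, 35, 27), (19, 5, 27), (23, 35, 27), (23, 5, 27), (25, 10, 37), (25, 2, 37), (25, 20, 37), (36, 10, 37), (36, 2, 37), (36, 20, 37), (37, 35, 27), (37, 5, 27)}

Q ⋈ U (natural join on G): {(19, 19, 27, 21, 33, 22), (19, 19, 27, 21, 37, 5), (19, 19, 27, 21, 8, 35), (23, 23, 27, 36, 33, 22), (23, 23, 27, 36, 37, 5), (23, 23, 27, 36, 8, 35), (25, 38, 37, 20, 26, 2), (25, 38, 37, 20, 27, 20), (25, 38, 37, 20, 7, 10), (36, 38, 37, 19, 26, 2), (36, 38, 37, 19, 27, 20), (36, 38, 37, 19, 7, 10), (37, 22, 27, 7, 33, 22), (37, 22, 27, 7, 37, 5), (37, 22, 27, 7, 8, 35)}
(Q ⋈ U) ⋈ T (natural join on D): {(19, 19, 27, 21, 33, 22, 1), (19, 19, 27, 21, 37, 5, 1), (19, 19, 27, 21, 8, 35, 1), (23, 23, 27, 36, 33, 22, 16), (23, 23, 27, 36, 37, 5, 16), (23, 23, 27, 36, 8, 35, 16), (25, 38, 37, 20, 26, 2, 20), (25, 38, 37, 20, 26, 2, 36), (25, 38, 37, 20, 27, 20, 20), (25, 38, 37, 20, 27, 20, 36), (25, 38, 37, 20, 7, 10, 20), (25, 38, 37, 20, 7, 10, 36), (36, 38, 37, 19, 26, 2, 27), (36, 38, 37, 19, 27, 20, 27), (36, 38, 37, 19, 7, 10, 27), (37, 22, 27, 7, 33, 22, 11), (37, 22, 27, 7, 37, 5, 11), (37, 22, 27, 7, 8, 35, 11)}
Projecting to D, G, A (3 duplicate(s) eliminated): {(19, 27, 22), (19, 27, 35), (19, 27, 5), (23, 27, 22), (23, 27, 35), (23, 27, 5), (25, 37, 10), (25, 37, 2), (25, 37, 20), (36, 37, 10), (36, 37, 2), (36, 37, 20), (37, 27, 22), (37, 27, 35), (37, 27, 5)}
Selection A ≠ 22 and D ≤ 37: {(19, 27, 35), (19, 27, 5), (23, 27, 35), (23, 27, 5), (25, 37, 10), (25, 37, 2), (25, 37, 20), (36, 37, 10), (36, 37, 2), (36, 37, 20), (37, 27, 35), (37, 27, 5)}
Projecting to D, A, G: {(19, 35, 27), (19, 5, 27), (23, 35, 27), (23, 5, 27), (25, 10, 37), (25, 2, 37), (25, 20, 37), (36, 10, 37), (36, 2, 37), (36, 20, 37), (37, 35, 27), (37, 5, 27)}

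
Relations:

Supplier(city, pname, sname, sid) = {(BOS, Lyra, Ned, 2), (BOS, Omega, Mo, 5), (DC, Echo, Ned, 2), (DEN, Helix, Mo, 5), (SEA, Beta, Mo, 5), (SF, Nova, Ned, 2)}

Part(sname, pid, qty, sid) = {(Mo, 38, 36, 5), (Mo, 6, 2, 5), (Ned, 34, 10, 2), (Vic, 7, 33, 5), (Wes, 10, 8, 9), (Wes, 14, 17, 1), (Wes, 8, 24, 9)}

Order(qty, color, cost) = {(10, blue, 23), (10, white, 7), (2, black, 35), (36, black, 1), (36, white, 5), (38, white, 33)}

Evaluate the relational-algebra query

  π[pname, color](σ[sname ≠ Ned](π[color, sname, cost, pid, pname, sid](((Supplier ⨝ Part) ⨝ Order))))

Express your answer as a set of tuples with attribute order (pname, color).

{(Beta, black), (Beta, white), (Helix, black), (Helix, white), (Omega, black), (Omega, white)}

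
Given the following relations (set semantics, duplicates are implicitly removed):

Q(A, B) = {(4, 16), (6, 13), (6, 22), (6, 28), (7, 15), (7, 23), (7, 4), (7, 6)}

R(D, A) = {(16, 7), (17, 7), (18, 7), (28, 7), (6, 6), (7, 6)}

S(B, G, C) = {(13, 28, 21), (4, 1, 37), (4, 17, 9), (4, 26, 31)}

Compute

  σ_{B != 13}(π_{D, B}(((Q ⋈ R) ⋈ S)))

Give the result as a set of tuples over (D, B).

{(16, 4), (17, 4), (18, 4), (28, 4)}

Natural join on A: {(6, 13, 6), (6, 13, 7), (6, 22, 6), (6, 22, 7), (6, 28, 6), (6, 28, 7), (7, 15, 16), (7, 15, 17), (7, 15, 18), (7, 15, 28), (7, 23, 16), (7, 23, 17), (7, 23, 18), (7, 23, 28), (7, 4, 16), (7, 4, 17), (7, 4, 18), (7, 4, 28), (7, 6, 16), (7, 6, 17), (7, 6, 18), (7, 6, 28)}
Natural join on B: {(6, 13, 6, 28, 21), (6, 13, 7, 28, 21), (7, 4, 16, 1, 37), (7, 4, 16, 17, 9), (7, 4, 16, 26, 31), (7, 4, 17, 1, 37), (7, 4, 17, 17, 9), (7, 4, 17, 26, 31), (7, 4, 18, 1, 37), (7, 4, 18, 17, 9), (7, 4, 18, 26, 31), (7, 4, 28, 1, 37), (7, 4, 28, 17, 9), (7, 4, 28, 26, 31)}
Projecting to D, B (8 duplicate(s) eliminated): {(16, 4), (17, 4), (18, 4), (28, 4), (6, 13), (7, 13)}
σ[B != 13]: keep tuples satisfying B != 13 → {(16, 4), (17, 4), (18, 4), (28, 4)}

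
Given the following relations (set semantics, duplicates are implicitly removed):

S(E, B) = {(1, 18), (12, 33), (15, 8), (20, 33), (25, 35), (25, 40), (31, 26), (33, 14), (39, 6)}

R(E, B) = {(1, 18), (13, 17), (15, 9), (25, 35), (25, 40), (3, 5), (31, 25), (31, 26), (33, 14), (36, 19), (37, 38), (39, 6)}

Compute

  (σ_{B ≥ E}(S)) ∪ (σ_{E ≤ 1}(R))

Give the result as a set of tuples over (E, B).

σ[B ≥ E]: keep tuples satisfying B ≥ E → {(1, 18), (12, 33), (20, 33), (25, 35), (25, 40)}
σ[E ≤ 1]: keep tuples satisfying E ≤ 1 → {(1, 18)}
Set union of the two operands is {(1, 18), (12, 33), (20, 33), (25, 35), (25, 40)}.

{(1, 18), (12, 33), (20, 33), (25, 35), (25, 40)}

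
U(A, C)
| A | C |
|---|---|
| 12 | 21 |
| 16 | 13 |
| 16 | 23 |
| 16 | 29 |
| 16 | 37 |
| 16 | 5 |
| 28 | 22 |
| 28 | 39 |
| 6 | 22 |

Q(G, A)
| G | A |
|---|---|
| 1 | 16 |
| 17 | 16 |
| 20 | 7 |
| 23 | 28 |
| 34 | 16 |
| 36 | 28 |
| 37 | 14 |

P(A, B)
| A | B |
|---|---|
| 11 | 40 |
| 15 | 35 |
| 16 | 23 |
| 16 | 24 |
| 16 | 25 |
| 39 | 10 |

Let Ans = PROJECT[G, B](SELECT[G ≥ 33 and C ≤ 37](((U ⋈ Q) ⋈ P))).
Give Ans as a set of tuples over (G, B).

{(34, 23), (34, 24), (34, 25)}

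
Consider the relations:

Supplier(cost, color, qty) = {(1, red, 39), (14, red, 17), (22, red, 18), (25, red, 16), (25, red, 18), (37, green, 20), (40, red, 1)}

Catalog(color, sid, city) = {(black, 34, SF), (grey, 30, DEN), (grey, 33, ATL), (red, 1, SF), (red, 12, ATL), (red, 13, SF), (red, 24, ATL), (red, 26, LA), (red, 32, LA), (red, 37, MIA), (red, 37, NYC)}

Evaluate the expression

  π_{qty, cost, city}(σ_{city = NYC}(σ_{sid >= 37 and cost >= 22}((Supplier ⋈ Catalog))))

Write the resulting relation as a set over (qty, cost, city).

{(1, 40, NYC), (16, 25, NYC), (18, 22, NYC), (18, 25, NYC)}

Supplier ⋈ Catalog (natural join on color): {(1, red, 39, 1, SF), (1, red, 39, 12, ATL), (1, red, 39, 13, SF), (1, red, 39, 24, ATL), (1, red, 39, 26, LA), (1, red, 39, 32, LA), (1, red, 39, 37, MIA), (1, red, 39, 37, NYC), (14, red, 17, 1, SF), (14, red, 17, 12, ATL), (14, red, 17, 13, SF), (14, red, 17, 24, ATL), (14, red, 17, 26, LA), (14, red, 17, 32, LA), (14, red, 17, 37, MIA), (14, red, 17, 37, NYC), (22, red, 18, 1, SF), (22, red, 18, 12, ATL), (22, red, 18, 13, SF), (22, red, 18, 24, ATL), (22, red, 18, 26, LA), (22, red, 18, 32, LA), (22, red, 18, 37, MIA), (22, red, 18, 37, NYC), (25, red, 16, 1, SF), (25, red, 16, 12, ATL), (25, red, 16, 13, SF), (25, red, 16, 24, ATL), (25, red, 16, 26, LA), (25, red, 16, 32, LA), (25, red, 16, 37, MIA), (25, red, 16, 37, NYC), (25, red, 18, 1, SF), (25, red, 18, 12, ATL), (25, red, 18, 13, SF), (25, red, 18, 24, ATL), (25, red, 18, 26, LA), (25, red, 18, 32, LA), (25, red, 18, 37, MIA), (25, red, 18, 37, NYC), (40, red, 1, 1, SF), (40, red, 1, 12, ATL), (40, red, 1, 13, SF), (40, red, 1, 24, ATL), (40, red, 1, 26, LA), (40, red, 1, 32, LA), (40, red, 1, 37, MIA), (40, red, 1, 37, NYC)}
Apply σ_{sid >= 37 and cost >= 22}; surviving tuples: {(22, red, 18, 37, MIA), (22, red, 18, 37, NYC), (25, red, 16, 37, MIA), (25, red, 16, 37, NYC), (25, red, 18, 37, MIA), (25, red, 18, 37, NYC), (40, red, 1, 37, MIA), (40, red, 1, 37, NYC)}
Apply σ_{city = NYC}; surviving tuples: {(22, red, 18, 37, NYC), (25, red, 16, 37, NYC), (25, red, 18, 37, NYC), (40, red, 1, 37, NYC)}
π[qty, cost, city]: project onto (qty, cost, city) → {(1, 40, NYC), (16, 25, NYC), (18, 22, NYC), (18, 25, NYC)}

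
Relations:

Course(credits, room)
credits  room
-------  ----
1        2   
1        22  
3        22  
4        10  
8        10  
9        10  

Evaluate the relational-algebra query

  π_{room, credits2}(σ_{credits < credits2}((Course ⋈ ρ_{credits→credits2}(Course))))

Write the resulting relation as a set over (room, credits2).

{(10, 8), (10, 9), (22, 3)}

ρ[credits→credits2]: schema becomes (credits2, room); tuples unchanged.
Natural join on room: {(1, 2, 1), (1, 22, 1), (1, 22, 3), (3, 22, 1), (3, 22, 3), (4, 10, 4), (4, 10, 8), (4, 10, 9), (8, 10, 4), (8, 10, 8), (8, 10, 9), (9, 10, 4), (9, 10, 8), (9, 10, 9)}
σ[credits < credits2]: keep tuples satisfying credits < credits2 → {(1, 22, 3), (4, 10, 8), (4, 10, 9), (8, 10, 9)}
Keep only column(s) room, credits2 (1 duplicate(s) eliminated): {(10, 8), (10, 9), (22, 3)}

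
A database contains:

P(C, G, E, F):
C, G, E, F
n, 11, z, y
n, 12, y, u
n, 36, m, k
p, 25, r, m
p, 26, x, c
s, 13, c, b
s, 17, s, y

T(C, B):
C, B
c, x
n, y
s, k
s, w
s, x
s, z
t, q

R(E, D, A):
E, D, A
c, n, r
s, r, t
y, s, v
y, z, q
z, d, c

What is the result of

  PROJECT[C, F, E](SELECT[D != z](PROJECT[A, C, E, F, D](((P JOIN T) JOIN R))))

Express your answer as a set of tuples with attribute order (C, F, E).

P ⋈ T (natural join on C): {(n, 11, z, y, y), (n, 12, y, u, y), (n, 36, m, k, y), (s, 13, c, b, k), (s, 13, c, b, w), (s, 13, c, b, x), (s, 13, c, b, z), (s, 17, s, y, k), (s, 17, s, y, w), (s, 17, s, y, x), (s, 17, s, y, z)}
(P JOIN T) ⋈ R (natural join on E): {(n, 11, z, y, y, d, c), (n, 12, y, u, y, s, v), (n, 12, y, u, y, z, q), (s, 13, c, b, k, n, r), (s, 13, c, b, w, n, r), (s, 13, c, b, x, n, r), (s, 13, c, b, z, n, r), (s, 17, s, y, k, r, t), (s, 17, s, y, w, r, t), (s, 17, s, y, x, r, t), (s, 17, s, y, z, r, t)}
Projecting to A, C, E, F, D (6 duplicate(s) eliminated): {(c, n, z, y, d), (q, n, y, u, z), (r, s, c, b, n), (t, s, s, y, r), (v, n, y, u, s)}
Selection D != z: {(c, n, z, y, d), (r, s, c, b, n), (t, s, s, y, r), (v, n, y, u, s)}
Projecting to C, F, E: {(n, u, y), (n, y, z), (s, b, c), (s, y, s)}

{(n, u, y), (n, y, z), (s, b, c), (s, y, s)}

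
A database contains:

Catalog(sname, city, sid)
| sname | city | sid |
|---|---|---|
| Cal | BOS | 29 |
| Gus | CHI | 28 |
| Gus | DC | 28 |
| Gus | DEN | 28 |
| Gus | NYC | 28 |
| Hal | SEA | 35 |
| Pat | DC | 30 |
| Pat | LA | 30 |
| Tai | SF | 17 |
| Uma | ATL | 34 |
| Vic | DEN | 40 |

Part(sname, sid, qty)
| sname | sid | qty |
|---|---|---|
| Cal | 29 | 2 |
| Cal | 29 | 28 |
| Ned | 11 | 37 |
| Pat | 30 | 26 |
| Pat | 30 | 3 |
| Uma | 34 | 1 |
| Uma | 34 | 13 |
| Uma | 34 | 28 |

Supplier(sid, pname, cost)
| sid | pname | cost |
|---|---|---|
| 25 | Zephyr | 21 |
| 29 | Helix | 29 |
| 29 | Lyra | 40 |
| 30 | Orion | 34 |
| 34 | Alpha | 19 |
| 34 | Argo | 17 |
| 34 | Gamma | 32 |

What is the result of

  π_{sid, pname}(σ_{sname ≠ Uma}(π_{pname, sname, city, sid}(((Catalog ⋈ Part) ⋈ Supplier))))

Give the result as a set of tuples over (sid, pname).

Catalog ⋈ Part (natural join on sname, sid): {(Cal, BOS, 29, 2), (Cal, BOS, 29, 28), (Pat, DC, 30, 26), (Pat, DC, 30, 3), (Pat, LA, 30, 26), (Pat, LA, 30, 3), (Uma, ATL, 34, 1), (Uma, ATL, 34, 13), (Uma, ATL, 34, 28)}
(Catalog ⋈ Part) ⋈ Supplier (natural join on sid): {(Cal, BOS, 29, 2, Helix, 29), (Cal, BOS, 29, 2, Lyra, 40), (Cal, BOS, 29, 28, Helix, 29), (Cal, BOS, 29, 28, Lyra, 40), (Pat, DC, 30, 26, Orion, 34), (Pat, DC, 30, 3, Orion, 34), (Pat, LA, 30, 26, Orion, 34), (Pat, LA, 30, 3, Orion, 34), (Uma, ATL, 34, 1, Alpha, 19), (Uma, ATL, 34, 1, Argo, 17), (Uma, ATL, 34, 1, Gamma, 32), (Uma, ATL, 34, 13, Alpha, 19), (Uma, ATL, 34, 13, Argo, 17), (Uma, ATL, 34, 13, Gamma, 32), (Uma, ATL, 34, 28, Alpha, 19), (Uma, ATL, 34, 28, Argo, 17), (Uma, ATL, 34, 28, Gamma, 32)}
Keep only column(s) pname, sname, city, sid (10 duplicate(s) eliminated): {(Alpha, Uma, ATL, 34), (Argo, Uma, ATL, 34), (Gamma, Uma, ATL, 34), (Helix, Cal, BOS, 29), (Lyra, Cal, BOS, 29), (Orion, Pat, DC, 30), (Orion, Pat, LA, 30)}
Apply σ_{sname ≠ Uma}; surviving tuples: {(Helix, Cal, BOS, 29), (Lyra, Cal, BOS, 29), (Orion, Pat, DC, 30), (Orion, Pat, LA, 30)}
Keep only column(s) sid, pname (1 duplicate(s) eliminated): {(29, Helix), (29, Lyra), (30, Orion)}

{(29, Helix), (29, Lyra), (30, Orion)}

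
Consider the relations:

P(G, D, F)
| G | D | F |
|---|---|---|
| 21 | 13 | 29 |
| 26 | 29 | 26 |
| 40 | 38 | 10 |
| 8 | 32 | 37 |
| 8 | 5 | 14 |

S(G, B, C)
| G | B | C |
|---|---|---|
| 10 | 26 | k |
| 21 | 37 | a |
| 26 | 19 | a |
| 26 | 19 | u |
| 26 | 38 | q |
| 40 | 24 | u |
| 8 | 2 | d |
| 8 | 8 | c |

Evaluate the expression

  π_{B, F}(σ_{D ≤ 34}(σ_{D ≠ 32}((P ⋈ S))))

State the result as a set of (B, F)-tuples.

{(19, 26), (2, 14), (37, 29), (38, 26), (8, 14)}

Natural join on G: {(21, 13, 29, 37, a), (26, 29, 26, 19, a), (26, 29, 26, 19, u), (26, 29, 26, 38, q), (40, 38, 10, 24, u), (8, 32, 37, 2, d), (8, 32, 37, 8, c), (8, 5, 14, 2, d), (8, 5, 14, 8, c)}
Selection D ≠ 32: {(21, 13, 29, 37, a), (26, 29, 26, 19, a), (26, 29, 26, 19, u), (26, 29, 26, 38, q), (40, 38, 10, 24, u), (8, 5, 14, 2, d), (8, 5, 14, 8, c)}
Selection D ≤ 34: {(21, 13, 29, 37, a), (26, 29, 26, 19, a), (26, 29, 26, 19, u), (26, 29, 26, 38, q), (8, 5, 14, 2, d), (8, 5, 14, 8, c)}
π[B, F]: project onto (B, F) (1 duplicate(s) eliminated) → {(19, 26), (2, 14), (37, 29), (38, 26), (8, 14)}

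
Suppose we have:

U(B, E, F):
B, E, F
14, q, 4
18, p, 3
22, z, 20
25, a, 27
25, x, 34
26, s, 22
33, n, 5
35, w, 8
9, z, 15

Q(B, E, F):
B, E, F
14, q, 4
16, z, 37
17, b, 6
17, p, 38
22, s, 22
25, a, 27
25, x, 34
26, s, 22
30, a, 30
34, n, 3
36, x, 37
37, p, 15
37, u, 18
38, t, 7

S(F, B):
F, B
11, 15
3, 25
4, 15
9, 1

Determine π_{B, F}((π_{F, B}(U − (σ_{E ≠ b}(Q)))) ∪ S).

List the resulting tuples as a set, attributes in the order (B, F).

Filtering on E ≠ b leaves {(14, q, 4), (16, z, 37), (17, p, 38), (22, s, 22), (25, a, 27), (25, x, 34), (26, s, 22), (30, a, 30), (34, n, 3), (36, x, 37), (37, p, 15), (37, u, 18), (38, t, 7)}.
Taking the difference: {(18, p, 3), (22, z, 20), (33, n, 5), (35, w, 8), (9, z, 15)}
π_{F, B} gives {(15, 9), (20, 22), (3, 18), (5, 33), (8, 35)}.
Taking the union: {(11, 15), (15, 9), (20, 22), (3, 18), (3, 25), (4, 15), (5, 33), (8, 35), (9, 1)}
π_{B, F} gives {(1, 9), (15, 11), (15, 4), (18, 3), (22, 20), (25, 3), (33, 5), (35, 8), (9, 15)}.

{(1, 9), (15, 11), (15, 4), (18, 3), (22, 20), (25, 3), (33, 5), (35, 8), (9, 15)}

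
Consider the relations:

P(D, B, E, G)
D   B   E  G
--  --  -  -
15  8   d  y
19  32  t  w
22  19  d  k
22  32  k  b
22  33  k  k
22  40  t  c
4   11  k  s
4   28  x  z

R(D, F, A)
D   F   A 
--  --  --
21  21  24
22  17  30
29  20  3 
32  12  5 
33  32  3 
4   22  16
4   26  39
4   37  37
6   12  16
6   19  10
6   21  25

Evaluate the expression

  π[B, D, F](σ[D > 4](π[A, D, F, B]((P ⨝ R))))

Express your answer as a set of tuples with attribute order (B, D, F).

{(19, 22, 17), (32, 22, 17), (33, 22, 17), (40, 22, 17)}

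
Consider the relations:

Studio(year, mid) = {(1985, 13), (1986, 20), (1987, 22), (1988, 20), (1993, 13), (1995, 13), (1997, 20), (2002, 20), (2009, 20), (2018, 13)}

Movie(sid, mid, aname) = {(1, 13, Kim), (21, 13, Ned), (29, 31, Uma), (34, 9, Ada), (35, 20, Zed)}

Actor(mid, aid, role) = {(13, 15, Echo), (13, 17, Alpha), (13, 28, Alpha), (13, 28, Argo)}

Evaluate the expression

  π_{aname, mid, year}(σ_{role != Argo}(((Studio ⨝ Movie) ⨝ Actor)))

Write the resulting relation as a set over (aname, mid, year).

Studio ⋈ Movie (natural join on mid): {(1985, 13, 1, Kim), (1985, 13, 21, Ned), (1986, 20, 35, Zed), (1988, 20, 35, Zed), (1993, 13, 1, Kim), (1993, 13, 21, Ned), (1995, 13, 1, Kim), (1995, 13, 21, Ned), (1997, 20, 35, Zed), (2002, 20, 35, Zed), (2009, 20, 35, Zed), (2018, 13, 1, Kim), (2018, 13, 21, Ned)}
(Studio ⨝ Movie) ⋈ Actor (natural join on mid): {(1985, 13, 1, Kim, 15, Echo), (1985, 13, 1, Kim, 17, Alpha), (1985, 13, 1, Kim, 28, Alpha), (1985, 13, 1, Kim, 28, Argo), (1985, 13, 21, Ned, 15, Echo), (1985, 13, 21, Ned, 17, Alpha), (1985, 13, 21, Ned, 28, Alpha), (1985, 13, 21, Ned, 28, Argo), (1993, 13, 1, Kim, 15, Echo), (1993, 13, 1, Kim, 17, Alpha), (1993, 13, 1, Kim, 28, Alpha), (1993, 13, 1, Kim, 28, Argo), (1993, 13, 21, Ned, 15, Echo), (1993, 13, 21, Ned, 17, Alpha), (1993, 13, 21, Ned, 28, Alpha), (1993, 13, 21, Ned, 28, Argo), (1995, 13, 1, Kim, 15, Echo), (1995, 13, 1, Kim, 17, Alpha), (1995, 13, 1, Kim, 28, Alpha), (1995, 13, 1, Kim, 28, Argo), (1995, 13, 21, Ned, 15, Echo), (1995, 13, 21, Ned, 17, Alpha), (1995, 13, 21, Ned, 28, Alpha), (1995, 13, 21, Ned, 28, Argo), (2018, 13, 1, Kim, 15, Echo), (2018, 13, 1, Kim, 17, Alpha), (2018, 13, 1, Kim, 28, Alpha), (2018, 13, 1, Kim, 28, Argo), (2018, 13, 21, Ned, 15, Echo), (2018, 13, 21, Ned, 17, Alpha), (2018, 13, 21, Ned, 28, Alpha), (2018, 13, 21, Ned, 28, Argo)}
Selection role != Argo: {(1985, 13, 1, Kim, 15, Echo), (1985, 13, 1, Kim, 17, Alpha), (1985, 13, 1, Kim, 28, Alpha), (1985, 13, 21, Ned, 15, Echo), (1985, 13, 21, Ned, 17, Alpha), (1985, 13, 21, Ned, 28, Alpha), (1993, 13, 1, Kim, 15, Echo), (1993, 13, 1, Kim, 17, Alpha), (1993, 13, 1, Kim, 28, Alpha), (1993, 13, 21, Ned, 15, Echo), (1993, 13, 21, Ned, 17, Alpha), (1993, 13, 21, Ned, 28, Alpha), (1995, 13, 1, Kim, 15, Echo), (1995, 13, 1, Kim, 17, Alpha), (1995, 13, 1, Kim, 28, Alpha), (1995, 13, 21, Ned, 15, Echo), (1995, 13, 21, Ned, 17, Alpha), (1995, 13, 21, Ned, 28, Alpha), (2018, 13, 1, Kim, 15, Echo), (2018, 13, 1, Kim, 17, Alpha), (2018, 13, 1, Kim, 28, Alpha), (2018, 13, 21, Ned, 15, Echo), (2018, 13, 21, Ned, 17, Alpha), (2018, 13, 21, Ned, 28, Alpha)}
π_{aname, mid, year} gives {(Kim, 13, 1985), (Kim, 13, 1993), (Kim, 13, 1995), (Kim, 13, 2018), (Ned, 13, 1985), (Ned, 13, 1993), (Ned, 13, 1995), (Ned, 13, 2018)} (16 duplicate(s) eliminated).

{(Kim, 13, 1985), (Kim, 13, 1993), (Kim, 13, 1995), (Kim, 13, 2018), (Ned, 13, 1985), (Ned, 13, 1993), (Ned, 13, 1995), (Ned, 13, 2018)}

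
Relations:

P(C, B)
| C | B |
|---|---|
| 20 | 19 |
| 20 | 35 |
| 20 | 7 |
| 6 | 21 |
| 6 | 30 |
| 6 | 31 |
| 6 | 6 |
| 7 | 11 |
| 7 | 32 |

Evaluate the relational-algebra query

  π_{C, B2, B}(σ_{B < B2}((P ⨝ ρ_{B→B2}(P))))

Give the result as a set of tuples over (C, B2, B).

{(20, 19, 7), (20, 35, 19), (20, 35, 7), (6, 21, 6), (6, 30, 21), (6, 30, 6), (6, 31, 21), (6, 31, 30), (6, 31, 6), (7, 32, 11)}

ρ[B→B2]: schema becomes (C, B2); tuples unchanged.
P ⋈ ρ_{B→B2}(P) (natural join on C): {(20, 19, 19), (20, 19, 35), (20, 19, 7), (20, 35, 19), (20, 35, 35), (20, 35, 7), (20, 7, 19), (20, 7, 35), (20, 7, 7), (6, 21, 21), (6, 21, 30), (6, 21, 31), (6, 21, 6), (6, 30, 21), (6, 30, 30), (6, 30, 31), (6, 30, 6), (6, 31, 21), (6, 31, 30), (6, 31, 31), (6, 31, 6), (6, 6, 21), (6, 6, 30), (6, 6, 31), (6, 6, 6), (7, 11, 11), (7, 11, 32), (7, 32, 11), (7, 32, 32)}
σ[B < B2]: keep tuples satisfying B < B2 → {(20, 19, 35), (20, 7, 19), (20, 7, 35), (6, 21, 30), (6, 21, 31), (6, 30, 31), (6, 6, 21), (6, 6, 30), (6, 6, 31), (7, 11, 32)}
Projecting to C, B2, B: {(20, 19, 7), (20, 35, 19), (20, 35, 7), (6, 21, 6), (6, 30, 21), (6, 30, 6), (6, 31, 21), (6, 31, 30), (6, 31, 6), (7, 32, 11)}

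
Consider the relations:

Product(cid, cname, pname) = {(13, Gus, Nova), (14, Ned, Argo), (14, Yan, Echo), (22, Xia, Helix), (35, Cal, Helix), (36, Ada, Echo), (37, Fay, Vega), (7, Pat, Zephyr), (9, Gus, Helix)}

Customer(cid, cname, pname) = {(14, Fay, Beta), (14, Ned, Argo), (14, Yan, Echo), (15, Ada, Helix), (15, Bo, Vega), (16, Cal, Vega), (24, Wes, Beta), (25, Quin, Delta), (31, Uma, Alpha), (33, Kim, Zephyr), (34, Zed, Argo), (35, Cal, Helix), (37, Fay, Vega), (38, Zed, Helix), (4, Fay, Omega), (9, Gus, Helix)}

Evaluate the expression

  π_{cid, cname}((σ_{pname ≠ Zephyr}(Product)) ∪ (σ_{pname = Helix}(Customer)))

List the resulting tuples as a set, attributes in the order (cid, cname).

Selection pname ≠ Zephyr: {(13, Gus, Nova), (14, Ned, Argo), (14, Yan, Echo), (22, Xia, Helix), (35, Cal, Helix), (36, Ada, Echo), (37, Fay, Vega), (9, Gus, Helix)}
Selection pname = Helix: {(15, Ada, Helix), (35, Cal, Helix), (38, Zed, Helix), (9, Gus, Helix)}
Taking the union: {(13, Gus, Nova), (14, Ned, Argo), (14, Yan, Echo), (15, Ada, Helix), (22, Xia, Helix), (35, Cal, Helix), (36, Ada, Echo), (37, Fay, Vega), (38, Zed, Helix), (9, Gus, Helix)}
Projecting to cid, cname: {(13, Gus), (14, Ned), (14, Yan), (15, Ada), (22, Xia), (35, Cal), (36, Ada), (37, Fay), (38, Zed), (9, Gus)}

{(13, Gus), (14, Ned), (14, Yan), (15, Ada), (22, Xia), (35, Cal), (36, Ada), (37, Fay), (38, Zed), (9, Gus)}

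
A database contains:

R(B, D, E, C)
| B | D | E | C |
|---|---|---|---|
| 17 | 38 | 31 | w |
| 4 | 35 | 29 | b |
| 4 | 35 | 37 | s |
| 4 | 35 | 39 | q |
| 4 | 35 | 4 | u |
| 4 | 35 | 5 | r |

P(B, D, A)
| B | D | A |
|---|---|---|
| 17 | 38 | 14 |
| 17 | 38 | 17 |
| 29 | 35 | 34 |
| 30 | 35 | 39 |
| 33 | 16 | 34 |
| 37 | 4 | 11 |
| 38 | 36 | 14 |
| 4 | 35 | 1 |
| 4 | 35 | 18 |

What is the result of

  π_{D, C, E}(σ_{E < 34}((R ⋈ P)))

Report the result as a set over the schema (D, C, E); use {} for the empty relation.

Joining R and P on B, D yields {(17, 38, 31, w, 14), (17, 38, 31, w, 17), (4, 35, 29, b, 1), (4, 35, 29, b, 18), (4, 35, 37, s, 1), (4, 35, 37, s, 18), (4, 35, 39, q, 1), (4, 35, 39, q, 18), (4, 35, 4, u, 1), (4, 35, 4, u, 18), (4, 35, 5, r, 1), (4, 35, 5, r, 18)}.
Apply σ_{E < 34}; surviving tuples: {(17, 38, 31, w, 14), (17, 38, 31, w, 17), (4, 35, 29, b, 1), (4, 35, 29, b, 18), (4, 35, 4, u, 1), (4, 35, 4, u, 18), (4, 35, 5, r, 1), (4, 35, 5, r, 18)}
π[D, C, E]: project onto (D, C, E) (4 duplicate(s) eliminated) → {(35, b, 29), (35, r, 5), (35, u, 4), (38, w, 31)}

{(35, b, 29), (35, r, 5), (35, u, 4), (38, w, 31)}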